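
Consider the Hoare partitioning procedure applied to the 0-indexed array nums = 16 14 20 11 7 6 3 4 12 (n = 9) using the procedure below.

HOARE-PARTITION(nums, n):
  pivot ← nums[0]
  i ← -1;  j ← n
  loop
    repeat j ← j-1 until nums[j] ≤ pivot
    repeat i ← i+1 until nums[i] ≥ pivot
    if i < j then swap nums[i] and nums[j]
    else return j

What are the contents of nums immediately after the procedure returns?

pivot = nums[0] = 16; i = -1, j = 9
j→8 (nums[8]=12≤16), i→0 (nums[0]=16≥16); i<j, swap → 12 14 20 11 7 6 3 4 16
j→7 (nums[7]=4≤16), i→2 (nums[2]=20≥16); i<j, swap → 12 14 4 11 7 6 3 20 16
j→6, i→7; i≥j, return j=6. nums = 12 14 4 11 7 6 3 20 16

12 14 4 11 7 6 3 20 16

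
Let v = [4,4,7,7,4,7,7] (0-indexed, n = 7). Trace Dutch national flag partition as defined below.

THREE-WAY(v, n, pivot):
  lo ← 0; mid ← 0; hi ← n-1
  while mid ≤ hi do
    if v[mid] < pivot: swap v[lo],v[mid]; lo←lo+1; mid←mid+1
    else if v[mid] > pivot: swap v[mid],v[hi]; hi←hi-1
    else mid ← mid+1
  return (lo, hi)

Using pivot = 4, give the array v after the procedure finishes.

[4,4,4,7,7,7,7]

pivot = 4; lo=0, mid=0, hi=6
v[mid]=4=4: mid=1
v[mid]=4=4: mid=2
v[mid]=7>4: swap v[2],v[6]; hi=5 → [4,4,7,7,4,7,7]
v[mid]=7>4: swap v[2],v[5]; hi=4 → [4,4,7,7,4,7,7]
v[mid]=7>4: swap v[2],v[4]; hi=3 → [4,4,4,7,7,7,7]
v[mid]=4=4: mid=3
v[mid]=7>4: swap v[3],v[3]; hi=2 → [4,4,4,7,7,7,7]
end: lo=0, hi=2; v = [4,4,4,7,7,7,7]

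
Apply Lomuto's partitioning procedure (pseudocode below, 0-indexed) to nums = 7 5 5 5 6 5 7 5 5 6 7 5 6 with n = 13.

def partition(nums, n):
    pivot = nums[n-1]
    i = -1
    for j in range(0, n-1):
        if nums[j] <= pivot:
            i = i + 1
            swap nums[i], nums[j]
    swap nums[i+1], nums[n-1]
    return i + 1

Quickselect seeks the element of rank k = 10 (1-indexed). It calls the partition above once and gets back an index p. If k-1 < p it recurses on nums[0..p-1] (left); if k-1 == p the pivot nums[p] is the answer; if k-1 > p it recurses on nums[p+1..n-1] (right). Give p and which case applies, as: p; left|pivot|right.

9; pivot

pivot=6, i=-1
j=0: 7>6, skip
j=1: 5≤6, i=0, swap(0,1) ⇒ 5 7 5 5 6 5 7 5 5 6 7 5 6
j=2: 5≤6, i=1, swap(1,2) ⇒ 5 5 7 5 6 5 7 5 5 6 7 5 6
j=3: 5≤6, i=2, swap(2,3) ⇒ 5 5 5 7 6 5 7 5 5 6 7 5 6
j=4: 6≤6, i=3, swap(3,4) ⇒ 5 5 5 6 7 5 7 5 5 6 7 5 6
j=5: 5≤6, i=4, swap(4,5) ⇒ 5 5 5 6 5 7 7 5 5 6 7 5 6
j=6: 7>6, skip
j=7: 5≤6, i=5, swap(5,7) ⇒ 5 5 5 6 5 5 7 7 5 6 7 5 6
j=8: 5≤6, i=6, swap(6,8) ⇒ 5 5 5 6 5 5 5 7 7 6 7 5 6
j=9: 6≤6, i=7, swap(7,9) ⇒ 5 5 5 6 5 5 5 6 7 7 7 5 6
j=10: 7>6, skip
j=11: 5≤6, i=8, swap(8,11) ⇒ 5 5 5 6 5 5 5 6 5 7 7 7 6
swap(9,12) ⇒ 5 5 5 6 5 5 5 6 5 6 7 7 7; return 9
p = 9; k-1 = 9 == 9 ⇒ pivot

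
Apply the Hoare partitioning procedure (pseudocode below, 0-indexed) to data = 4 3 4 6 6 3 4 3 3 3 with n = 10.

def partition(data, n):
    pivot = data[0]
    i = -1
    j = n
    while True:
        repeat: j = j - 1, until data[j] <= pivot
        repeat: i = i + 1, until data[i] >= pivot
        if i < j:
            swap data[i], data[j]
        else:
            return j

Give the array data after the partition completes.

pivot = data[0] = 4; i = -1, j = 10
j→9 (data[9]=3≤4), i→0 (data[0]=4≥4); i<j, swap → 3 3 4 6 6 3 4 3 3 4
j→8 (data[8]=3≤4), i→2 (data[2]=4≥4); i<j, swap → 3 3 3 6 6 3 4 3 4 4
j→7 (data[7]=3≤4), i→3 (data[3]=6≥4); i<j, swap → 3 3 3 3 6 3 4 6 4 4
j→6 (data[6]=4≤4), i→4 (data[4]=6≥4); i<j, swap → 3 3 3 3 4 3 6 6 4 4
j→5, i→6; i≥j, return j=5. data = 3 3 3 3 4 3 6 6 4 4

3 3 3 3 4 3 6 6 4 4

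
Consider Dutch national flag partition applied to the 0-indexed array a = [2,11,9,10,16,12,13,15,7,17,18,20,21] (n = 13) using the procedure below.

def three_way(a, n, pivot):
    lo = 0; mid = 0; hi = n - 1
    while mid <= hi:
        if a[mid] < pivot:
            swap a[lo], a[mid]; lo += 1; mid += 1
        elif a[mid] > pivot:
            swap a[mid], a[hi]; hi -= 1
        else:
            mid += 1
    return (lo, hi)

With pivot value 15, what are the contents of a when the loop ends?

pivot = 15; lo=0, mid=0, hi=12
a[mid]=2<15: swap a[0],a[0]; lo=1,mid=1 → [2,11,9,10,16,12,13,15,7,17,18,20,21]
a[mid]=11<15: swap a[1],a[1]; lo=2,mid=2 → [2,11,9,10,16,12,13,15,7,17,18,20,21]
a[mid]=9<15: swap a[2],a[2]; lo=3,mid=3 → [2,11,9,10,16,12,13,15,7,17,18,20,21]
a[mid]=10<15: swap a[3],a[3]; lo=4,mid=4 → [2,11,9,10,16,12,13,15,7,17,18,20,21]
a[mid]=16>15: swap a[4],a[12]; hi=11 → [2,11,9,10,21,12,13,15,7,17,18,20,16]
a[mid]=21>15: swap a[4],a[11]; hi=10 → [2,11,9,10,20,12,13,15,7,17,18,21,16]
a[mid]=20>15: swap a[4],a[10]; hi=9 → [2,11,9,10,18,12,13,15,7,17,20,21,16]
a[mid]=18>15: swap a[4],a[9]; hi=8 → [2,11,9,10,17,12,13,15,7,18,20,21,16]
a[mid]=17>15: swap a[4],a[8]; hi=7 → [2,11,9,10,7,12,13,15,17,18,20,21,16]
a[mid]=7<15: swap a[4],a[4]; lo=5,mid=5 → [2,11,9,10,7,12,13,15,17,18,20,21,16]
a[mid]=12<15: swap a[5],a[5]; lo=6,mid=6 → [2,11,9,10,7,12,13,15,17,18,20,21,16]
a[mid]=13<15: swap a[6],a[6]; lo=7,mid=7 → [2,11,9,10,7,12,13,15,17,18,20,21,16]
a[mid]=15=15: mid=8
end: lo=7, hi=7; a = [2,11,9,10,7,12,13,15,17,18,20,21,16]

[2,11,9,10,7,12,13,15,17,18,20,21,16]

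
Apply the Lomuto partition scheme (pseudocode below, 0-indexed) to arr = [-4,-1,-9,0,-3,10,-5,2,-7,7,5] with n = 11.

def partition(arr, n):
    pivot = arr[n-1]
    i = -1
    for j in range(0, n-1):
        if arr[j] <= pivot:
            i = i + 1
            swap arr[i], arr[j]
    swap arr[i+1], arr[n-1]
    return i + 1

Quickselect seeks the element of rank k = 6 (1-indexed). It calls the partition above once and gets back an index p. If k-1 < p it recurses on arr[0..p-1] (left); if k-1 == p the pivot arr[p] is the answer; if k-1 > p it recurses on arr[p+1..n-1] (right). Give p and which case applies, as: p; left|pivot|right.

8; left

pivot = arr[10] = 5; i = -1
j=0: arr[0]=-4 ≤ 5 → i=0, swap arr[0],arr[0] (no change) → [-4,-1,-9,0,-3,10,-5,2,-7,7,5]
j=1: arr[1]=-1 ≤ 5 → i=1, swap arr[1],arr[1] (no change) → [-4,-1,-9,0,-3,10,-5,2,-7,7,5]
j=2: arr[2]=-9 ≤ 5 → i=2, swap arr[2],arr[2] (no change) → [-4,-1,-9,0,-3,10,-5,2,-7,7,5]
j=3: arr[3]=0 ≤ 5 → i=3, swap arr[3],arr[3] (no change) → [-4,-1,-9,0,-3,10,-5,2,-7,7,5]
j=4: arr[4]=-3 ≤ 5 → i=4, swap arr[4],arr[4] (no change) → [-4,-1,-9,0,-3,10,-5,2,-7,7,5]
j=5: arr[5]=10 > 5 → no swap
j=6: arr[6]=-5 ≤ 5 → i=5, swap arr[5],arr[6] → [-4,-1,-9,0,-3,-5,10,2,-7,7,5]
j=7: arr[7]=2 ≤ 5 → i=6, swap arr[6],arr[7] → [-4,-1,-9,0,-3,-5,2,10,-7,7,5]
j=8: arr[8]=-7 ≤ 5 → i=7, swap arr[7],arr[8] → [-4,-1,-9,0,-3,-5,2,-7,10,7,5]
j=9: arr[9]=7 > 5 → no swap
final swap arr[8],arr[10] → [-4,-1,-9,0,-3,-5,2,-7,5,7,10]; return 8
p = 8; k-1 = 5 < 8 ⇒ left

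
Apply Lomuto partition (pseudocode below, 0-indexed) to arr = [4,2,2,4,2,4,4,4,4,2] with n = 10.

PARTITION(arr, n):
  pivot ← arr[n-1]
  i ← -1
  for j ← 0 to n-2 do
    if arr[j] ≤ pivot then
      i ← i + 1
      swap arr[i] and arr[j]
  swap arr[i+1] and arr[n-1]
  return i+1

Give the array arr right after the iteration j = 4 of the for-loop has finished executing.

pivot = arr[9] = 2; i = -1
j=0: arr[0]=4 > 2 → no swap
j=1: arr[1]=2 ≤ 2 → i=0, swap arr[0],arr[1] → [2,4,2,4,2,4,4,4,4,2]
j=2: arr[2]=2 ≤ 2 → i=1, swap arr[1],arr[2] → [2,2,4,4,2,4,4,4,4,2]
j=3: arr[3]=4 > 2 → no swap
j=4: arr[4]=2 ≤ 2 → i=2, swap arr[2],arr[4] → [2,2,2,4,4,4,4,4,4,2]
(after j=4) arr = [2,2,2,4,4,4,4,4,4,2]

[2,2,2,4,4,4,4,4,4,2]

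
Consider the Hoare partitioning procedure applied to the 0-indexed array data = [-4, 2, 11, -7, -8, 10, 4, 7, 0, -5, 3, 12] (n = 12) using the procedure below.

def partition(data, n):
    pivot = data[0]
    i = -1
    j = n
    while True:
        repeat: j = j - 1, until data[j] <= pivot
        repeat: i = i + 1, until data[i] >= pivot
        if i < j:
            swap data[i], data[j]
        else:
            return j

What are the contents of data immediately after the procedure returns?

pivot=-4
j stops at 9 (-5), i stops at 0 (-4); swap ⇒ [-5, 2, 11, -7, -8, 10, 4, 7, 0, -4, 3, 12]
j stops at 4 (-8), i stops at 1 (2); swap ⇒ [-5, -8, 11, -7, 2, 10, 4, 7, 0, -4, 3, 12]
j stops at 3 (-7), i stops at 2 (11); swap ⇒ [-5, -8, -7, 11, 2, 10, 4, 7, 0, -4, 3, 12]
j stops at 2, i stops at 3; i≥j ⇒ return 2. data=[-5, -8, -7, 11, 2, 10, 4, 7, 0, -4, 3, 12]

[-5, -8, -7, 11, 2, 10, 4, 7, 0, -4, 3, 12]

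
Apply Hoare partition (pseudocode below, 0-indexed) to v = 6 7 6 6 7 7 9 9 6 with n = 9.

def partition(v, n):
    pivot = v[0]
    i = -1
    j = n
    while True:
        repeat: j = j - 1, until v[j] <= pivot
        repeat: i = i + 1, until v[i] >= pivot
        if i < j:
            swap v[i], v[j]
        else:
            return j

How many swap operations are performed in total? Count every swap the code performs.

pivot = v[0] = 6; i = -1, j = 9
j→8 (v[8]=6≤6), i→0 (v[0]=6≥6); i<j, swap → 6 7 6 6 7 7 9 9 6
j→3 (v[3]=6≤6), i→1 (v[1]=7≥6); i<j, swap → 6 6 6 7 7 7 9 9 6
j→2, i→2; i≥j, return j=2. v = 6 6 6 7 7 7 9 9 6

2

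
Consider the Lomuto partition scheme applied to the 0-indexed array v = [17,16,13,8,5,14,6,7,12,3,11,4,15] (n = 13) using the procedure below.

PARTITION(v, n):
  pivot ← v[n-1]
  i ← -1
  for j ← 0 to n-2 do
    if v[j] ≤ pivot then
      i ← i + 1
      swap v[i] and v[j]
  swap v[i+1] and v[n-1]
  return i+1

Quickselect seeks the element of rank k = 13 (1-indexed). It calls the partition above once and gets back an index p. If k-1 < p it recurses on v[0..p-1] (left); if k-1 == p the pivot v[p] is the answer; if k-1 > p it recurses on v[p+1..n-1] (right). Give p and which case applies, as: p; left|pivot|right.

pivot = v[12] = 15; i = -1
j=0: v[0]=17 > 15 → no swap
j=1: v[1]=16 > 15 → no swap
j=2: v[2]=13 ≤ 15 → i=0, swap v[0],v[2] → [13,16,17,8,5,14,6,7,12,3,11,4,15]
j=3: v[3]=8 ≤ 15 → i=1, swap v[1],v[3] → [13,8,17,16,5,14,6,7,12,3,11,4,15]
j=4: v[4]=5 ≤ 15 → i=2, swap v[2],v[4] → [13,8,5,16,17,14,6,7,12,3,11,4,15]
j=5: v[5]=14 ≤ 15 → i=3, swap v[3],v[5] → [13,8,5,14,17,16,6,7,12,3,11,4,15]
j=6: v[6]=6 ≤ 15 → i=4, swap v[4],v[6] → [13,8,5,14,6,16,17,7,12,3,11,4,15]
j=7: v[7]=7 ≤ 15 → i=5, swap v[5],v[7] → [13,8,5,14,6,7,17,16,12,3,11,4,15]
j=8: v[8]=12 ≤ 15 → i=6, swap v[6],v[8] → [13,8,5,14,6,7,12,16,17,3,11,4,15]
j=9: v[9]=3 ≤ 15 → i=7, swap v[7],v[9] → [13,8,5,14,6,7,12,3,17,16,11,4,15]
j=10: v[10]=11 ≤ 15 → i=8, swap v[8],v[10] → [13,8,5,14,6,7,12,3,11,16,17,4,15]
j=11: v[11]=4 ≤ 15 → i=9, swap v[9],v[11] → [13,8,5,14,6,7,12,3,11,4,17,16,15]
final swap v[10],v[12] → [13,8,5,14,6,7,12,3,11,4,15,16,17]; return 10
p = 10; k-1 = 12 > 10 ⇒ right

10; right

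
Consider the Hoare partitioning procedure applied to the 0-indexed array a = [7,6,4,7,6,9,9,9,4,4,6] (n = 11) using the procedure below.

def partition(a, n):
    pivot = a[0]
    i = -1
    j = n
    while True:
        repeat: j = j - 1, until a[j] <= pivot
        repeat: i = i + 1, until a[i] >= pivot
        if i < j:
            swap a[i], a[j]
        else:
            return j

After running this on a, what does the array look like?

pivot = a[0] = 7; i = -1, j = 11
j→10 (a[10]=6≤7), i→0 (a[0]=7≥7); i<j, swap → [6,6,4,7,6,9,9,9,4,4,7]
j→9 (a[9]=4≤7), i→3 (a[3]=7≥7); i<j, swap → [6,6,4,4,6,9,9,9,4,7,7]
j→8 (a[8]=4≤7), i→5 (a[5]=9≥7); i<j, swap → [6,6,4,4,6,4,9,9,9,7,7]
j→5, i→6; i≥j, return j=5. a = [6,6,4,4,6,4,9,9,9,7,7]

[6,6,4,4,6,4,9,9,9,7,7]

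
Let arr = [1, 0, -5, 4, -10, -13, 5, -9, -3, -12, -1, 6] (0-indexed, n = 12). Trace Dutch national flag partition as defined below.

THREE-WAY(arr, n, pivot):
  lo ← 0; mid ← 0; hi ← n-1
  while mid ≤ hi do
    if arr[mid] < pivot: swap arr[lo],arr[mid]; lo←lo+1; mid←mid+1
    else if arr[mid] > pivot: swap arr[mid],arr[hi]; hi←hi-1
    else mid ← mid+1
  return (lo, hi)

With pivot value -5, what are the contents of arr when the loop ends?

pivot = -5; lo=0, mid=0, hi=11
arr[mid]=1>-5: swap arr[0],arr[11]; hi=10 → [6, 0, -5, 4, -10, -13, 5, -9, -3, -12, -1, 1]
arr[mid]=6>-5: swap arr[0],arr[10]; hi=9 → [-1, 0, -5, 4, -10, -13, 5, -9, -3, -12, 6, 1]
arr[mid]=-1>-5: swap arr[0],arr[9]; hi=8 → [-12, 0, -5, 4, -10, -13, 5, -9, -3, -1, 6, 1]
arr[mid]=-12<-5: swap arr[0],arr[0]; lo=1,mid=1 → [-12, 0, -5, 4, -10, -13, 5, -9, -3, -1, 6, 1]
arr[mid]=0>-5: swap arr[1],arr[8]; hi=7 → [-12, -3, -5, 4, -10, -13, 5, -9, 0, -1, 6, 1]
arr[mid]=-3>-5: swap arr[1],arr[7]; hi=6 → [-12, -9, -5, 4, -10, -13, 5, -3, 0, -1, 6, 1]
arr[mid]=-9<-5: swap arr[1],arr[1]; lo=2,mid=2 → [-12, -9, -5, 4, -10, -13, 5, -3, 0, -1, 6, 1]
arr[mid]=-5=-5: mid=3
arr[mid]=4>-5: swap arr[3],arr[6]; hi=5 → [-12, -9, -5, 5, -10, -13, 4, -3, 0, -1, 6, 1]
arr[mid]=5>-5: swap arr[3],arr[5]; hi=4 → [-12, -9, -5, -13, -10, 5, 4, -3, 0, -1, 6, 1]
arr[mid]=-13<-5: swap arr[2],arr[3]; lo=3,mid=4 → [-12, -9, -13, -5, -10, 5, 4, -3, 0, -1, 6, 1]
arr[mid]=-10<-5: swap arr[3],arr[4]; lo=4,mid=5 → [-12, -9, -13, -10, -5, 5, 4, -3, 0, -1, 6, 1]
end: lo=4, hi=4; arr = [-12, -9, -13, -10, -5, 5, 4, -3, 0, -1, 6, 1]

[-12, -9, -13, -10, -5, 5, 4, -3, 0, -1, 6, 1]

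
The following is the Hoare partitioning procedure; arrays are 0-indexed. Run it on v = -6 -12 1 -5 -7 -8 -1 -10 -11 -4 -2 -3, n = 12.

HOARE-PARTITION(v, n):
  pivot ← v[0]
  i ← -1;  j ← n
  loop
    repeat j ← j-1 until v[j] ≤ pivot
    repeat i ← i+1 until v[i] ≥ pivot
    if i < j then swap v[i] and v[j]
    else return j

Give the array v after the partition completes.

-11 -12 -10 -8 -7 -5 -1 1 -6 -4 -2 -3

pivot = v[0] = -6; i = -1, j = 12
j→8 (v[8]=-11≤-6), i→0 (v[0]=-6≥-6); i<j, swap → -11 -12 1 -5 -7 -8 -1 -10 -6 -4 -2 -3
j→7 (v[7]=-10≤-6), i→2 (v[2]=1≥-6); i<j, swap → -11 -12 -10 -5 -7 -8 -1 1 -6 -4 -2 -3
j→5 (v[5]=-8≤-6), i→3 (v[3]=-5≥-6); i<j, swap → -11 -12 -10 -8 -7 -5 -1 1 -6 -4 -2 -3
j→4, i→5; i≥j, return j=4. v = -11 -12 -10 -8 -7 -5 -1 1 -6 -4 -2 -3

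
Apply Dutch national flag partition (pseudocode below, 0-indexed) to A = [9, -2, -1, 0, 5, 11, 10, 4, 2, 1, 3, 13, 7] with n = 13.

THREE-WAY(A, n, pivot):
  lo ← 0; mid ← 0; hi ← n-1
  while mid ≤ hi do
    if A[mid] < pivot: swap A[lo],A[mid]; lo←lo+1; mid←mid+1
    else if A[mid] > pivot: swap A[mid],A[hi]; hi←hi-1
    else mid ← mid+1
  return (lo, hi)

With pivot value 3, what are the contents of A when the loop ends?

pivot = 3; lo=0, mid=0, hi=12
A[mid]=9>3: swap A[0],A[12]; hi=11 → [7, -2, -1, 0, 5, 11, 10, 4, 2, 1, 3, 13, 9]
A[mid]=7>3: swap A[0],A[11]; hi=10 → [13, -2, -1, 0, 5, 11, 10, 4, 2, 1, 3, 7, 9]
A[mid]=13>3: swap A[0],A[10]; hi=9 → [3, -2, -1, 0, 5, 11, 10, 4, 2, 1, 13, 7, 9]
A[mid]=3=3: mid=1
A[mid]=-2<3: swap A[0],A[1]; lo=1,mid=2 → [-2, 3, -1, 0, 5, 11, 10, 4, 2, 1, 13, 7, 9]
A[mid]=-1<3: swap A[1],A[2]; lo=2,mid=3 → [-2, -1, 3, 0, 5, 11, 10, 4, 2, 1, 13, 7, 9]
A[mid]=0<3: swap A[2],A[3]; lo=3,mid=4 → [-2, -1, 0, 3, 5, 11, 10, 4, 2, 1, 13, 7, 9]
A[mid]=5>3: swap A[4],A[9]; hi=8 → [-2, -1, 0, 3, 1, 11, 10, 4, 2, 5, 13, 7, 9]
A[mid]=1<3: swap A[3],A[4]; lo=4,mid=5 → [-2, -1, 0, 1, 3, 11, 10, 4, 2, 5, 13, 7, 9]
A[mid]=11>3: swap A[5],A[8]; hi=7 → [-2, -1, 0, 1, 3, 2, 10, 4, 11, 5, 13, 7, 9]
A[mid]=2<3: swap A[4],A[5]; lo=5,mid=6 → [-2, -1, 0, 1, 2, 3, 10, 4, 11, 5, 13, 7, 9]
A[mid]=10>3: swap A[6],A[7]; hi=6 → [-2, -1, 0, 1, 2, 3, 4, 10, 11, 5, 13, 7, 9]
A[mid]=4>3: swap A[6],A[6]; hi=5 → [-2, -1, 0, 1, 2, 3, 4, 10, 11, 5, 13, 7, 9]
end: lo=5, hi=5; A = [-2, -1, 0, 1, 2, 3, 4, 10, 11, 5, 13, 7, 9]

[-2, -1, 0, 1, 2, 3, 4, 10, 11, 5, 13, 7, 9]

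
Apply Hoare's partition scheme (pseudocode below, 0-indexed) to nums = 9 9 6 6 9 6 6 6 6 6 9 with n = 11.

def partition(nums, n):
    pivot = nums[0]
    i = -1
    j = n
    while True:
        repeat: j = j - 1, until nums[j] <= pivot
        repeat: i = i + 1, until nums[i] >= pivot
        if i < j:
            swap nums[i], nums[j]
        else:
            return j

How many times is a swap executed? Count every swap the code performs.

pivot=9
j stops at 10 (9), i stops at 0 (9); swap ⇒ 9 9 6 6 9 6 6 6 6 6 9
j stops at 9 (6), i stops at 1 (9); swap ⇒ 9 6 6 6 9 6 6 6 6 9 9
j stops at 8 (6), i stops at 4 (9); swap ⇒ 9 6 6 6 6 6 6 6 9 9 9
j stops at 7, i stops at 8; i≥j ⇒ return 7. nums=9 6 6 6 6 6 6 6 9 9 9

3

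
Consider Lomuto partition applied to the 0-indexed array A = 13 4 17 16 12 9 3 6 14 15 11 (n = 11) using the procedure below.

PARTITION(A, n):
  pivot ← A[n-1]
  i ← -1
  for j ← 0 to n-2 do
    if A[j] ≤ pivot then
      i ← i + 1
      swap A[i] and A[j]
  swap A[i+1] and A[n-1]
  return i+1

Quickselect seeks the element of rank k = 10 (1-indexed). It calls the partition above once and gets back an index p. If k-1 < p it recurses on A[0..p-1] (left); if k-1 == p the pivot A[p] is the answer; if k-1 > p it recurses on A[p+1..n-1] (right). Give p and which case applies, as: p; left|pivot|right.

pivot=11, i=-1
j=0: 13>11, skip
j=1: 4≤11, i=0, swap(0,1) ⇒ 4 13 17 16 12 9 3 6 14 15 11
j=2: 17>11, skip
j=3: 16>11, skip
j=4: 12>11, skip
j=5: 9≤11, i=1, swap(1,5) ⇒ 4 9 17 16 12 13 3 6 14 15 11
j=6: 3≤11, i=2, swap(2,6) ⇒ 4 9 3 16 12 13 17 6 14 15 11
j=7: 6≤11, i=3, swap(3,7) ⇒ 4 9 3 6 12 13 17 16 14 15 11
j=8: 14>11, skip
j=9: 15>11, skip
swap(4,10) ⇒ 4 9 3 6 11 13 17 16 14 15 12; return 4
p = 4; k-1 = 9 > 4 ⇒ right

4; right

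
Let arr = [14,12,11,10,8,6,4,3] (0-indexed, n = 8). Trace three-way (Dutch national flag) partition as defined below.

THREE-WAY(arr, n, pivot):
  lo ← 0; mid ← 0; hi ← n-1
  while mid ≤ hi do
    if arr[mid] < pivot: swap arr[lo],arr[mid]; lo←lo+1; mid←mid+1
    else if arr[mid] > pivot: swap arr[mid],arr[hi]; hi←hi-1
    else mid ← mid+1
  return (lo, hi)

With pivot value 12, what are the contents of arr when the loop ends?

lo=0 mid=0 hi=7
14>12: swap(0,7), hi=6 ⇒ [3,12,11,10,8,6,4,14]
3<12: swap(0,0), lo=1 mid=1 ⇒ [3,12,11,10,8,6,4,14]
12=12: mid=2
11<12: swap(1,2), lo=2 mid=3 ⇒ [3,11,12,10,8,6,4,14]
10<12: swap(2,3), lo=3 mid=4 ⇒ [3,11,10,12,8,6,4,14]
8<12: swap(3,4), lo=4 mid=5 ⇒ [3,11,10,8,12,6,4,14]
6<12: swap(4,5), lo=5 mid=6 ⇒ [3,11,10,8,6,12,4,14]
4<12: swap(5,6), lo=6 mid=7 ⇒ [3,11,10,8,6,4,12,14]
done. lo=6 hi=6; arr=[3,11,10,8,6,4,12,14]

[3,11,10,8,6,4,12,14]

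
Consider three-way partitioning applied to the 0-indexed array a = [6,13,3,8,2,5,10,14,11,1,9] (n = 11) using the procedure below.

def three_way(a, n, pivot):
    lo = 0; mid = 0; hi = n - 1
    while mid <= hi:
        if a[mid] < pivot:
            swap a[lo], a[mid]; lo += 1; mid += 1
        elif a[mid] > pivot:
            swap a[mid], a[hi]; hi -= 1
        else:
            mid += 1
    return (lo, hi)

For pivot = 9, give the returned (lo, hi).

lo=0 mid=0 hi=10
6<9: swap(0,0), lo=1 mid=1 ⇒ [6,13,3,8,2,5,10,14,11,1,9]
13>9: swap(1,10), hi=9 ⇒ [6,9,3,8,2,5,10,14,11,1,13]
9=9: mid=2
3<9: swap(1,2), lo=2 mid=3 ⇒ [6,3,9,8,2,5,10,14,11,1,13]
8<9: swap(2,3), lo=3 mid=4 ⇒ [6,3,8,9,2,5,10,14,11,1,13]
2<9: swap(3,4), lo=4 mid=5 ⇒ [6,3,8,2,9,5,10,14,11,1,13]
5<9: swap(4,5), lo=5 mid=6 ⇒ [6,3,8,2,5,9,10,14,11,1,13]
10>9: swap(6,9), hi=8 ⇒ [6,3,8,2,5,9,1,14,11,10,13]
1<9: swap(5,6), lo=6 mid=7 ⇒ [6,3,8,2,5,1,9,14,11,10,13]
14>9: swap(7,8), hi=7 ⇒ [6,3,8,2,5,1,9,11,14,10,13]
11>9: swap(7,7), hi=6 ⇒ [6,3,8,2,5,1,9,11,14,10,13]
done. lo=6 hi=6; a=[6,3,8,2,5,1,9,11,14,10,13]

(6, 6)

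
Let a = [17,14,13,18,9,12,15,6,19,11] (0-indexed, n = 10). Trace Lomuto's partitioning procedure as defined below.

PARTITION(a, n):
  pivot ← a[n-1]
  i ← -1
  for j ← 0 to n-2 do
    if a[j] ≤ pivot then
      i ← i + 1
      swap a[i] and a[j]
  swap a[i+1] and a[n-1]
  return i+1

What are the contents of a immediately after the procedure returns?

[9,6,11,18,17,12,15,14,19,13]

pivot = a[9] = 11; i = -1
j=0: a[0]=17 > 11 → no swap
j=1: a[1]=14 > 11 → no swap
j=2: a[2]=13 > 11 → no swap
j=3: a[3]=18 > 11 → no swap
j=4: a[4]=9 ≤ 11 → i=0, swap a[0],a[4] → [9,14,13,18,17,12,15,6,19,11]
j=5: a[5]=12 > 11 → no swap
j=6: a[6]=15 > 11 → no swap
j=7: a[7]=6 ≤ 11 → i=1, swap a[1],a[7] → [9,6,13,18,17,12,15,14,19,11]
j=8: a[8]=19 > 11 → no swap
final swap a[2],a[9] → [9,6,11,18,17,12,15,14,19,13]; return 2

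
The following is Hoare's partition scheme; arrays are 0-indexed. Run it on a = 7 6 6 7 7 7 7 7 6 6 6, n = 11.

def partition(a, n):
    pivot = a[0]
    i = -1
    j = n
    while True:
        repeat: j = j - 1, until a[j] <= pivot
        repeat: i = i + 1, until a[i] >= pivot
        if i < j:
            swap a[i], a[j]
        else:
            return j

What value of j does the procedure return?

6

pivot = a[0] = 7; i = -1, j = 11
j→10 (a[10]=6≤7), i→0 (a[0]=7≥7); i<j, swap → 6 6 6 7 7 7 7 7 6 6 7
j→9 (a[9]=6≤7), i→3 (a[3]=7≥7); i<j, swap → 6 6 6 6 7 7 7 7 6 7 7
j→8 (a[8]=6≤7), i→4 (a[4]=7≥7); i<j, swap → 6 6 6 6 6 7 7 7 7 7 7
j→7 (a[7]=7≤7), i→5 (a[5]=7≥7); i<j, swap → 6 6 6 6 6 7 7 7 7 7 7
j→6, i→6; i≥j, return j=6. a = 6 6 6 6 6 7 7 7 7 7 7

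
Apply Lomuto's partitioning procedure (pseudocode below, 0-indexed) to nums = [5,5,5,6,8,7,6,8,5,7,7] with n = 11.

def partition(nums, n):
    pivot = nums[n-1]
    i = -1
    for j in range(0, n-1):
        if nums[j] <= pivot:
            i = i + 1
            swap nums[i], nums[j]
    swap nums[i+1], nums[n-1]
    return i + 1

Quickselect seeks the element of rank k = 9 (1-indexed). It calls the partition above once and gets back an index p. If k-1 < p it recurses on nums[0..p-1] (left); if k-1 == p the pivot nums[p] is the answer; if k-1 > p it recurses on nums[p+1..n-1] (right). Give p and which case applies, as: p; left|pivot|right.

8; pivot

pivot=7, i=-1
j=0: 5≤7, i=0, swap(0,0) ⇒ [5,5,5,6,8,7,6,8,5,7,7]
j=1: 5≤7, i=1, swap(1,1) ⇒ [5,5,5,6,8,7,6,8,5,7,7]
j=2: 5≤7, i=2, swap(2,2) ⇒ [5,5,5,6,8,7,6,8,5,7,7]
j=3: 6≤7, i=3, swap(3,3) ⇒ [5,5,5,6,8,7,6,8,5,7,7]
j=4: 8>7, skip
j=5: 7≤7, i=4, swap(4,5) ⇒ [5,5,5,6,7,8,6,8,5,7,7]
j=6: 6≤7, i=5, swap(5,6) ⇒ [5,5,5,6,7,6,8,8,5,7,7]
j=7: 8>7, skip
j=8: 5≤7, i=6, swap(6,8) ⇒ [5,5,5,6,7,6,5,8,8,7,7]
j=9: 7≤7, i=7, swap(7,9) ⇒ [5,5,5,6,7,6,5,7,8,8,7]
swap(8,10) ⇒ [5,5,5,6,7,6,5,7,7,8,8]; return 8
p = 8; k-1 = 8 == 8 ⇒ pivot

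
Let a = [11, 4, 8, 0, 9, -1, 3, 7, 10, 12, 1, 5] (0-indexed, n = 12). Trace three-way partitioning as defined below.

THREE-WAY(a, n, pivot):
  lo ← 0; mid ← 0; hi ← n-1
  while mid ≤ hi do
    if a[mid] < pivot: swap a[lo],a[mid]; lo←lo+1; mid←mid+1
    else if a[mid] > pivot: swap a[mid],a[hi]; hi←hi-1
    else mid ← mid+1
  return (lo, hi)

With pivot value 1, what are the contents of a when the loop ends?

[-1, 0, 1, 9, 8, 3, 7, 10, 12, 4, 5, 11]

lo=0 mid=0 hi=11
11>1: swap(0,11), hi=10 ⇒ [5, 4, 8, 0, 9, -1, 3, 7, 10, 12, 1, 11]
5>1: swap(0,10), hi=9 ⇒ [1, 4, 8, 0, 9, -1, 3, 7, 10, 12, 5, 11]
1=1: mid=1
4>1: swap(1,9), hi=8 ⇒ [1, 12, 8, 0, 9, -1, 3, 7, 10, 4, 5, 11]
12>1: swap(1,8), hi=7 ⇒ [1, 10, 8, 0, 9, -1, 3, 7, 12, 4, 5, 11]
10>1: swap(1,7), hi=6 ⇒ [1, 7, 8, 0, 9, -1, 3, 10, 12, 4, 5, 11]
7>1: swap(1,6), hi=5 ⇒ [1, 3, 8, 0, 9, -1, 7, 10, 12, 4, 5, 11]
3>1: swap(1,5), hi=4 ⇒ [1, -1, 8, 0, 9, 3, 7, 10, 12, 4, 5, 11]
-1<1: swap(0,1), lo=1 mid=2 ⇒ [-1, 1, 8, 0, 9, 3, 7, 10, 12, 4, 5, 11]
8>1: swap(2,4), hi=3 ⇒ [-1, 1, 9, 0, 8, 3, 7, 10, 12, 4, 5, 11]
9>1: swap(2,3), hi=2 ⇒ [-1, 1, 0, 9, 8, 3, 7, 10, 12, 4, 5, 11]
0<1: swap(1,2), lo=2 mid=3 ⇒ [-1, 0, 1, 9, 8, 3, 7, 10, 12, 4, 5, 11]
done. lo=2 hi=2; a=[-1, 0, 1, 9, 8, 3, 7, 10, 12, 4, 5, 11]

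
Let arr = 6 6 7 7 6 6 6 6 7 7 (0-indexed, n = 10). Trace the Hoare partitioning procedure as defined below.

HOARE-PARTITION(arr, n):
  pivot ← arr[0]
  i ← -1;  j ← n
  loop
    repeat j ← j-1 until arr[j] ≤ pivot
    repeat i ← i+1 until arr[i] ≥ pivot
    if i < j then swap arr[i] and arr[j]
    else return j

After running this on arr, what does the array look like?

6 6 6 6 7 7 6 6 7 7

pivot = arr[0] = 6; i = -1, j = 10
j→7 (arr[7]=6≤6), i→0 (arr[0]=6≥6); i<j, swap → 6 6 7 7 6 6 6 6 7 7
j→6 (arr[6]=6≤6), i→1 (arr[1]=6≥6); i<j, swap → 6 6 7 7 6 6 6 6 7 7
j→5 (arr[5]=6≤6), i→2 (arr[2]=7≥6); i<j, swap → 6 6 6 7 6 7 6 6 7 7
j→4 (arr[4]=6≤6), i→3 (arr[3]=7≥6); i<j, swap → 6 6 6 6 7 7 6 6 7 7
j→3, i→4; i≥j, return j=3. arr = 6 6 6 6 7 7 6 6 7 7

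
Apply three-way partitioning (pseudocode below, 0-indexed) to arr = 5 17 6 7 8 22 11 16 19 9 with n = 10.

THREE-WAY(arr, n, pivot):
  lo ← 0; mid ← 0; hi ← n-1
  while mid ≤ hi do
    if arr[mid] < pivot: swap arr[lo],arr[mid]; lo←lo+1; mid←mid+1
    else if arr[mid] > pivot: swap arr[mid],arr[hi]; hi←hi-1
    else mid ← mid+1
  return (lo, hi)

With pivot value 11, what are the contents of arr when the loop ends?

lo=0 mid=0 hi=9
5<11: swap(0,0), lo=1 mid=1 ⇒ 5 17 6 7 8 22 11 16 19 9
17>11: swap(1,9), hi=8 ⇒ 5 9 6 7 8 22 11 16 19 17
9<11: swap(1,1), lo=2 mid=2 ⇒ 5 9 6 7 8 22 11 16 19 17
6<11: swap(2,2), lo=3 mid=3 ⇒ 5 9 6 7 8 22 11 16 19 17
7<11: swap(3,3), lo=4 mid=4 ⇒ 5 9 6 7 8 22 11 16 19 17
8<11: swap(4,4), lo=5 mid=5 ⇒ 5 9 6 7 8 22 11 16 19 17
22>11: swap(5,8), hi=7 ⇒ 5 9 6 7 8 19 11 16 22 17
19>11: swap(5,7), hi=6 ⇒ 5 9 6 7 8 16 11 19 22 17
16>11: swap(5,6), hi=5 ⇒ 5 9 6 7 8 11 16 19 22 17
11=11: mid=6
done. lo=5 hi=5; arr=5 9 6 7 8 11 16 19 22 17

5 9 6 7 8 11 16 19 22 17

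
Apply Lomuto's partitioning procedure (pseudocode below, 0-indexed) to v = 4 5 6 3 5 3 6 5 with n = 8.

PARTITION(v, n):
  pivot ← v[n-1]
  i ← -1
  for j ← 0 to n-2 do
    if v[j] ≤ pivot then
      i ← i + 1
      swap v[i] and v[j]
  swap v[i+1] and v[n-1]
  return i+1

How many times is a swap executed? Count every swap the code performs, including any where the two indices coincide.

6

pivot=5, i=-1
j=0: 4≤5, i=0, swap(0,0) ⇒ 4 5 6 3 5 3 6 5
j=1: 5≤5, i=1, swap(1,1) ⇒ 4 5 6 3 5 3 6 5
j=2: 6>5, skip
j=3: 3≤5, i=2, swap(2,3) ⇒ 4 5 3 6 5 3 6 5
j=4: 5≤5, i=3, swap(3,4) ⇒ 4 5 3 5 6 3 6 5
j=5: 3≤5, i=4, swap(4,5) ⇒ 4 5 3 5 3 6 6 5
j=6: 6>5, skip
swap(5,7) ⇒ 4 5 3 5 3 5 6 6; return 5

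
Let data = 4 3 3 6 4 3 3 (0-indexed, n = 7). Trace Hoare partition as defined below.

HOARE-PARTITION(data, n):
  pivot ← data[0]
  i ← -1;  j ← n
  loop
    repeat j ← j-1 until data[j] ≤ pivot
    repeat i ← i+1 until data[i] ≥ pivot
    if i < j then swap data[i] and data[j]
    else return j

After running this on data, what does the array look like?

3 3 3 3 4 6 4

pivot=4
j stops at 6 (3), i stops at 0 (4); swap ⇒ 3 3 3 6 4 3 4
j stops at 5 (3), i stops at 3 (6); swap ⇒ 3 3 3 3 4 6 4
j stops at 4, i stops at 4; i≥j ⇒ return 4. data=3 3 3 3 4 6 4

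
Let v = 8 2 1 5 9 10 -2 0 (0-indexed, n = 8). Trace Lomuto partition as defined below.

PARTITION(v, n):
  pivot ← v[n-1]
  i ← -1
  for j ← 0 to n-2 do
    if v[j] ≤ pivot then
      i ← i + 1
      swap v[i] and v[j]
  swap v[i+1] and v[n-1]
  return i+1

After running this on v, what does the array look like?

-2 0 1 5 9 10 8 2

pivot = v[7] = 0; i = -1
j=0: v[0]=8 > 0 → no swap
j=1: v[1]=2 > 0 → no swap
j=2: v[2]=1 > 0 → no swap
j=3: v[3]=5 > 0 → no swap
j=4: v[4]=9 > 0 → no swap
j=5: v[5]=10 > 0 → no swap
j=6: v[6]=-2 ≤ 0 → i=0, swap v[0],v[6] → -2 2 1 5 9 10 8 0
final swap v[1],v[7] → -2 0 1 5 9 10 8 2; return 1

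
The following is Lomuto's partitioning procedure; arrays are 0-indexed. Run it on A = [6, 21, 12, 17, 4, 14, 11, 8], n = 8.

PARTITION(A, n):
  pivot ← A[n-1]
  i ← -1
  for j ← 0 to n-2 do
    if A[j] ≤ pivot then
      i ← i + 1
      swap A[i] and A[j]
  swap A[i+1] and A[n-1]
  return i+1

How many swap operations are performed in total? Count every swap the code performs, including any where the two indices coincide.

pivot = A[7] = 8; i = -1
j=0: A[0]=6 ≤ 8 → i=0, swap A[0],A[0] (no change) → [6, 21, 12, 17, 4, 14, 11, 8]
j=1: A[1]=21 > 8 → no swap
j=2: A[2]=12 > 8 → no swap
j=3: A[3]=17 > 8 → no swap
j=4: A[4]=4 ≤ 8 → i=1, swap A[1],A[4] → [6, 4, 12, 17, 21, 14, 11, 8]
j=5: A[5]=14 > 8 → no swap
j=6: A[6]=11 > 8 → no swap
final swap A[2],A[7] → [6, 4, 8, 17, 21, 14, 11, 12]; return 2

3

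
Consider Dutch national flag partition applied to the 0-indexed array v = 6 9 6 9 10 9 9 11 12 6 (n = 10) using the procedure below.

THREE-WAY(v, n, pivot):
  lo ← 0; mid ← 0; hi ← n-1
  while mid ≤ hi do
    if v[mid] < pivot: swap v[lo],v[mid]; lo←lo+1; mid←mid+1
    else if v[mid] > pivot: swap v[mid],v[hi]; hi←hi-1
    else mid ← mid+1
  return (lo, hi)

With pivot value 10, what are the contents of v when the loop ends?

lo=0 mid=0 hi=9
6<10: swap(0,0), lo=1 mid=1 ⇒ 6 9 6 9 10 9 9 11 12 6
9<10: swap(1,1), lo=2 mid=2 ⇒ 6 9 6 9 10 9 9 11 12 6
6<10: swap(2,2), lo=3 mid=3 ⇒ 6 9 6 9 10 9 9 11 12 6
9<10: swap(3,3), lo=4 mid=4 ⇒ 6 9 6 9 10 9 9 11 12 6
10=10: mid=5
9<10: swap(4,5), lo=5 mid=6 ⇒ 6 9 6 9 9 10 9 11 12 6
9<10: swap(5,6), lo=6 mid=7 ⇒ 6 9 6 9 9 9 10 11 12 6
11>10: swap(7,9), hi=8 ⇒ 6 9 6 9 9 9 10 6 12 11
6<10: swap(6,7), lo=7 mid=8 ⇒ 6 9 6 9 9 9 6 10 12 11
12>10: swap(8,8), hi=7 ⇒ 6 9 6 9 9 9 6 10 12 11
done. lo=7 hi=7; v=6 9 6 9 9 9 6 10 12 11

6 9 6 9 9 9 6 10 12 11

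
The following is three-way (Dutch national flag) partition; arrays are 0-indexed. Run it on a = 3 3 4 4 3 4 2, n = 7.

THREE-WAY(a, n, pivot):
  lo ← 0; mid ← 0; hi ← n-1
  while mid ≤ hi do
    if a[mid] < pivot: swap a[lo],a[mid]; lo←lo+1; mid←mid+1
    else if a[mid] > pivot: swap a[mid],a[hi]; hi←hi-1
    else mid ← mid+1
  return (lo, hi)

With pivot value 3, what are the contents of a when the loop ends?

2 3 3 3 4 4 4

pivot = 3; lo=0, mid=0, hi=6
a[mid]=3=3: mid=1
a[mid]=3=3: mid=2
a[mid]=4>3: swap a[2],a[6]; hi=5 → 3 3 2 4 3 4 4
a[mid]=2<3: swap a[0],a[2]; lo=1,mid=3 → 2 3 3 4 3 4 4
a[mid]=4>3: swap a[3],a[5]; hi=4 → 2 3 3 4 3 4 4
a[mid]=4>3: swap a[3],a[4]; hi=3 → 2 3 3 3 4 4 4
a[mid]=3=3: mid=4
end: lo=1, hi=3; a = 2 3 3 3 4 4 4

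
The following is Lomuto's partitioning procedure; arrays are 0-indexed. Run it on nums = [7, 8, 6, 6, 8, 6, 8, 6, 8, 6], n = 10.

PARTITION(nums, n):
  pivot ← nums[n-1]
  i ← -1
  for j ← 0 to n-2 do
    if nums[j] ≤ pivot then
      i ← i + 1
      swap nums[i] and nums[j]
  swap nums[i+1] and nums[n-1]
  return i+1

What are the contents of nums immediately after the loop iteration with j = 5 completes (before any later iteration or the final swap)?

[6, 6, 6, 8, 8, 7, 8, 6, 8, 6]

pivot = nums[9] = 6; i = -1
j=0: nums[0]=7 > 6 → no swap
j=1: nums[1]=8 > 6 → no swap
j=2: nums[2]=6 ≤ 6 → i=0, swap nums[0],nums[2] → [6, 8, 7, 6, 8, 6, 8, 6, 8, 6]
j=3: nums[3]=6 ≤ 6 → i=1, swap nums[1],nums[3] → [6, 6, 7, 8, 8, 6, 8, 6, 8, 6]
j=4: nums[4]=8 > 6 → no swap
j=5: nums[5]=6 ≤ 6 → i=2, swap nums[2],nums[5] → [6, 6, 6, 8, 8, 7, 8, 6, 8, 6]
(after j=5) nums = [6, 6, 6, 8, 8, 7, 8, 6, 8, 6]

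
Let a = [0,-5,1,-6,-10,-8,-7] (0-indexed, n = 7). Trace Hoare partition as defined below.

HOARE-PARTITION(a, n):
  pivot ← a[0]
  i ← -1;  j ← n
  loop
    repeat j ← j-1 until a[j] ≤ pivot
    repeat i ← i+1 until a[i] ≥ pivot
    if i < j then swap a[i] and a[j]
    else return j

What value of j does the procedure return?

pivot = a[0] = 0; i = -1, j = 7
j→6 (a[6]=-7≤0), i→0 (a[0]=0≥0); i<j, swap → [-7,-5,1,-6,-10,-8,0]
j→5 (a[5]=-8≤0), i→2 (a[2]=1≥0); i<j, swap → [-7,-5,-8,-6,-10,1,0]
j→4, i→5; i≥j, return j=4. a = [-7,-5,-8,-6,-10,1,0]

4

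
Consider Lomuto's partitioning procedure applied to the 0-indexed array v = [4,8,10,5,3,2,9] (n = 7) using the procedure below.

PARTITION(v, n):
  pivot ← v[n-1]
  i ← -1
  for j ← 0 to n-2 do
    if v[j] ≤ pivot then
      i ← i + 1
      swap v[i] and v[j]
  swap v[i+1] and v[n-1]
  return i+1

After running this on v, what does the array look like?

[4,8,5,3,2,9,10]

pivot = v[6] = 9; i = -1
j=0: v[0]=4 ≤ 9 → i=0, swap v[0],v[0] (no change) → [4,8,10,5,3,2,9]
j=1: v[1]=8 ≤ 9 → i=1, swap v[1],v[1] (no change) → [4,8,10,5,3,2,9]
j=2: v[2]=10 > 9 → no swap
j=3: v[3]=5 ≤ 9 → i=2, swap v[2],v[3] → [4,8,5,10,3,2,9]
j=4: v[4]=3 ≤ 9 → i=3, swap v[3],v[4] → [4,8,5,3,10,2,9]
j=5: v[5]=2 ≤ 9 → i=4, swap v[4],v[5] → [4,8,5,3,2,10,9]
final swap v[5],v[6] → [4,8,5,3,2,9,10]; return 5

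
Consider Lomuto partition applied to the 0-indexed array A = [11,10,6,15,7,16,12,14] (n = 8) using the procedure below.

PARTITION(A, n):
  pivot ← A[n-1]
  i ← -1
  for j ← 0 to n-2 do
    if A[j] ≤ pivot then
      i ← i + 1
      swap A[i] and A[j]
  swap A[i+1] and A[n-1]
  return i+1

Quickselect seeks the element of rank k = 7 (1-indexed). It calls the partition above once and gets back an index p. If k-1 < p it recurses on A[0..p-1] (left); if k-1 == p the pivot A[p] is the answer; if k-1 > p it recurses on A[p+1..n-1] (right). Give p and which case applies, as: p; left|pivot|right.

5; right

pivot = A[7] = 14; i = -1
j=0: A[0]=11 ≤ 14 → i=0, swap A[0],A[0] (no change) → [11,10,6,15,7,16,12,14]
j=1: A[1]=10 ≤ 14 → i=1, swap A[1],A[1] (no change) → [11,10,6,15,7,16,12,14]
j=2: A[2]=6 ≤ 14 → i=2, swap A[2],A[2] (no change) → [11,10,6,15,7,16,12,14]
j=3: A[3]=15 > 14 → no swap
j=4: A[4]=7 ≤ 14 → i=3, swap A[3],A[4] → [11,10,6,7,15,16,12,14]
j=5: A[5]=16 > 14 → no swap
j=6: A[6]=12 ≤ 14 → i=4, swap A[4],A[6] → [11,10,6,7,12,16,15,14]
final swap A[5],A[7] → [11,10,6,7,12,14,15,16]; return 5
p = 5; k-1 = 6 > 5 ⇒ right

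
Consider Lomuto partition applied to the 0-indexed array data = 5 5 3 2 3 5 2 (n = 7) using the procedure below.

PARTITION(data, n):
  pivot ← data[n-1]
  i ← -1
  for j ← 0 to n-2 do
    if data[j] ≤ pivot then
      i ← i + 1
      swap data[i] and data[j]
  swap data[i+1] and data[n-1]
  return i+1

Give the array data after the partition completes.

2 2 3 5 3 5 5

pivot=2, i=-1
j=0: 5>2, skip
j=1: 5>2, skip
j=2: 3>2, skip
j=3: 2≤2, i=0, swap(0,3) ⇒ 2 5 3 5 3 5 2
j=4: 3>2, skip
j=5: 5>2, skip
swap(1,6) ⇒ 2 2 3 5 3 5 5; return 1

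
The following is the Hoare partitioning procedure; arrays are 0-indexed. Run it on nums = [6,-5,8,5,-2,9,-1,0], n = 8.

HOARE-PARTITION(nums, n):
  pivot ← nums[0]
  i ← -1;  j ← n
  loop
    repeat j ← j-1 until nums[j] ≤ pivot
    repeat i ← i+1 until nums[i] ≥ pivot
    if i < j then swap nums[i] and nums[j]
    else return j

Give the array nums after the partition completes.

[0,-5,-1,5,-2,9,8,6]

pivot = nums[0] = 6; i = -1, j = 8
j→7 (nums[7]=0≤6), i→0 (nums[0]=6≥6); i<j, swap → [0,-5,8,5,-2,9,-1,6]
j→6 (nums[6]=-1≤6), i→2 (nums[2]=8≥6); i<j, swap → [0,-5,-1,5,-2,9,8,6]
j→4, i→5; i≥j, return j=4. nums = [0,-5,-1,5,-2,9,8,6]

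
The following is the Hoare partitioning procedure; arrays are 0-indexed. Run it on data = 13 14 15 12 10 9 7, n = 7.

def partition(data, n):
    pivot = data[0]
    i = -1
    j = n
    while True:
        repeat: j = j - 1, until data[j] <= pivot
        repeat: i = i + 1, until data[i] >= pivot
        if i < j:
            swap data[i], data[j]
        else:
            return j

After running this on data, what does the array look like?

pivot = data[0] = 13; i = -1, j = 7
j→6 (data[6]=7≤13), i→0 (data[0]=13≥13); i<j, swap → 7 14 15 12 10 9 13
j→5 (data[5]=9≤13), i→1 (data[1]=14≥13); i<j, swap → 7 9 15 12 10 14 13
j→4 (data[4]=10≤13), i→2 (data[2]=15≥13); i<j, swap → 7 9 10 12 15 14 13
j→3, i→4; i≥j, return j=3. data = 7 9 10 12 15 14 13

7 9 10 12 15 14 13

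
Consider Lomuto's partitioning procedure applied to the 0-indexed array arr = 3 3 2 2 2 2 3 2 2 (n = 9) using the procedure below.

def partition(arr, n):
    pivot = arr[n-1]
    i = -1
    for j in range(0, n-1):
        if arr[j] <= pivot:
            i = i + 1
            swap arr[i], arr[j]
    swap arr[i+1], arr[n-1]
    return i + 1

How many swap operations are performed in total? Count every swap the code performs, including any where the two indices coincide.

pivot = arr[8] = 2; i = -1
j=0: arr[0]=3 > 2 → no swap
j=1: arr[1]=3 > 2 → no swap
j=2: arr[2]=2 ≤ 2 → i=0, swap arr[0],arr[2] → 2 3 3 2 2 2 3 2 2
j=3: arr[3]=2 ≤ 2 → i=1, swap arr[1],arr[3] → 2 2 3 3 2 2 3 2 2
j=4: arr[4]=2 ≤ 2 → i=2, swap arr[2],arr[4] → 2 2 2 3 3 2 3 2 2
j=5: arr[5]=2 ≤ 2 → i=3, swap arr[3],arr[5] → 2 2 2 2 3 3 3 2 2
j=6: arr[6]=3 > 2 → no swap
j=7: arr[7]=2 ≤ 2 → i=4, swap arr[4],arr[7] → 2 2 2 2 2 3 3 3 2
final swap arr[5],arr[8] → 2 2 2 2 2 2 3 3 3; return 5

6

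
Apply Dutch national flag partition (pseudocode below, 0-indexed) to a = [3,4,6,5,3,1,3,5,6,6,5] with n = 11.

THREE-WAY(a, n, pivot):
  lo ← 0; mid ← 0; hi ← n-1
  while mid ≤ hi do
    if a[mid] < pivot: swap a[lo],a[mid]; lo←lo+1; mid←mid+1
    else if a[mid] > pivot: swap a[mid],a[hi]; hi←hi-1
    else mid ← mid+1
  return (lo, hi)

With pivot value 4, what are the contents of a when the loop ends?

[3,3,1,3,4,5,5,6,6,5,6]

pivot = 4; lo=0, mid=0, hi=10
a[mid]=3<4: swap a[0],a[0]; lo=1,mid=1 → [3,4,6,5,3,1,3,5,6,6,5]
a[mid]=4=4: mid=2
a[mid]=6>4: swap a[2],a[10]; hi=9 → [3,4,5,5,3,1,3,5,6,6,6]
a[mid]=5>4: swap a[2],a[9]; hi=8 → [3,4,6,5,3,1,3,5,6,5,6]
a[mid]=6>4: swap a[2],a[8]; hi=7 → [3,4,6,5,3,1,3,5,6,5,6]
a[mid]=6>4: swap a[2],a[7]; hi=6 → [3,4,5,5,3,1,3,6,6,5,6]
a[mid]=5>4: swap a[2],a[6]; hi=5 → [3,4,3,5,3,1,5,6,6,5,6]
a[mid]=3<4: swap a[1],a[2]; lo=2,mid=3 → [3,3,4,5,3,1,5,6,6,5,6]
a[mid]=5>4: swap a[3],a[5]; hi=4 → [3,3,4,1,3,5,5,6,6,5,6]
a[mid]=1<4: swap a[2],a[3]; lo=3,mid=4 → [3,3,1,4,3,5,5,6,6,5,6]
a[mid]=3<4: swap a[3],a[4]; lo=4,mid=5 → [3,3,1,3,4,5,5,6,6,5,6]
end: lo=4, hi=4; a = [3,3,1,3,4,5,5,6,6,5,6]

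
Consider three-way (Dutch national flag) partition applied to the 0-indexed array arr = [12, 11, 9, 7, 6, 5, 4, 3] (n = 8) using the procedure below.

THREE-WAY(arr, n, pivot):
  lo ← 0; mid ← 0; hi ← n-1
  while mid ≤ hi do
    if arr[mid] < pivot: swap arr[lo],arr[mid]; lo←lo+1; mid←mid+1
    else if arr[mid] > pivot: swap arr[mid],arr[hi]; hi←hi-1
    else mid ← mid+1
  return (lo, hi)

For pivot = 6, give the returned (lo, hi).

(3, 3)

lo=0 mid=0 hi=7
12>6: swap(0,7), hi=6 ⇒ [3, 11, 9, 7, 6, 5, 4, 12]
3<6: swap(0,0), lo=1 mid=1 ⇒ [3, 11, 9, 7, 6, 5, 4, 12]
11>6: swap(1,6), hi=5 ⇒ [3, 4, 9, 7, 6, 5, 11, 12]
4<6: swap(1,1), lo=2 mid=2 ⇒ [3, 4, 9, 7, 6, 5, 11, 12]
9>6: swap(2,5), hi=4 ⇒ [3, 4, 5, 7, 6, 9, 11, 12]
5<6: swap(2,2), lo=3 mid=3 ⇒ [3, 4, 5, 7, 6, 9, 11, 12]
7>6: swap(3,4), hi=3 ⇒ [3, 4, 5, 6, 7, 9, 11, 12]
6=6: mid=4
done. lo=3 hi=3; arr=[3, 4, 5, 6, 7, 9, 11, 12]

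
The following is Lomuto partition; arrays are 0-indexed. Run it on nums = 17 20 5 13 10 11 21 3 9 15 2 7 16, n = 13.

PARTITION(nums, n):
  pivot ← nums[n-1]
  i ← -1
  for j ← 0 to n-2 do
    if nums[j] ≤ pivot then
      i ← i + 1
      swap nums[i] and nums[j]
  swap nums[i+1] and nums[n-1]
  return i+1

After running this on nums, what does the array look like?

5 13 10 11 3 9 15 2 7 16 17 20 21

pivot = nums[12] = 16; i = -1
j=0: nums[0]=17 > 16 → no swap
j=1: nums[1]=20 > 16 → no swap
j=2: nums[2]=5 ≤ 16 → i=0, swap nums[0],nums[2] → 5 20 17 13 10 11 21 3 9 15 2 7 16
j=3: nums[3]=13 ≤ 16 → i=1, swap nums[1],nums[3] → 5 13 17 20 10 11 21 3 9 15 2 7 16
j=4: nums[4]=10 ≤ 16 → i=2, swap nums[2],nums[4] → 5 13 10 20 17 11 21 3 9 15 2 7 16
j=5: nums[5]=11 ≤ 16 → i=3, swap nums[3],nums[5] → 5 13 10 11 17 20 21 3 9 15 2 7 16
j=6: nums[6]=21 > 16 → no swap
j=7: nums[7]=3 ≤ 16 → i=4, swap nums[4],nums[7] → 5 13 10 11 3 20 21 17 9 15 2 7 16
j=8: nums[8]=9 ≤ 16 → i=5, swap nums[5],nums[8] → 5 13 10 11 3 9 21 17 20 15 2 7 16
j=9: nums[9]=15 ≤ 16 → i=6, swap nums[6],nums[9] → 5 13 10 11 3 9 15 17 20 21 2 7 16
j=10: nums[10]=2 ≤ 16 → i=7, swap nums[7],nums[10] → 5 13 10 11 3 9 15 2 20 21 17 7 16
j=11: nums[11]=7 ≤ 16 → i=8, swap nums[8],nums[11] → 5 13 10 11 3 9 15 2 7 21 17 20 16
final swap nums[9],nums[12] → 5 13 10 11 3 9 15 2 7 16 17 20 21; return 9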